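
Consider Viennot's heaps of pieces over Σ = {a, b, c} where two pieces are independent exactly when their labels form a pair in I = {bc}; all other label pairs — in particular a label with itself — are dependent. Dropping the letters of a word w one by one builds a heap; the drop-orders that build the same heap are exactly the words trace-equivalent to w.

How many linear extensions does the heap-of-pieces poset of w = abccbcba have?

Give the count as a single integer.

20

#0=a has no predecessor
#1=b depends on [0:a]
#2=c depends on [0:a]
#3=c depends on [2:c]
#4=b depends on [1:b]
#5=c depends on [3:c]
#6=b depends on [4:b]
#7=a depends on [5:c, 6:b]
sources: [0:a]
N(rest) = Σ N(rest − s) over sources s of rest; N(one piece) = 1:
  size 1 → [7]=1
  size 2 → [5,7]=1  [6,7]=1
  size 3 → [3,5,7]=1  [4,6,7]=1  [5,6,7]=2
  size 4 → [1,4,6,7]=1  [2,3,5,7]=1  [3,5,6,7]=3  [4,5,6,7]=3
  size 5 → [1,4,5,6,7]=4  [2,3,5,6,7]=4  [3,4,5,6,7]=6
  size 6 → [1,3,4,5,6,7]=10  [2,3,4,5,6,7]=10
  first=0(a) contributes 20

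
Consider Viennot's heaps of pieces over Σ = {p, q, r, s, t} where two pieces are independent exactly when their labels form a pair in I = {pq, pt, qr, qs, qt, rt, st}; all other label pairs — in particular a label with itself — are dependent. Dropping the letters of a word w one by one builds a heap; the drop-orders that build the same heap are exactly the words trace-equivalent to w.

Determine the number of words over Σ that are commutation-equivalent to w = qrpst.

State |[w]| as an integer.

20

drop 0:q onto floor
drop 1:r onto floor
drop 2:p onto {1:r}
drop 3:s onto {2:p}
drop 4:t onto floor
ground layer = {0:q, 1:r, 4:t}
drop-orders for the pieces not yet dropped (sum over which currently-grounded one goes next):
  1 to go: {0} 1  {3} 1  {4} 1
  2 to go: {0,3} 2  {0,4} 2  {2,3} 1  {3,4} 2
  3 to go: {0,2,3} 3  {0,3,4} 6  {1,2,3} 1  {2,3,4} 3
  if 0:q drops first: 4 orders
  if 1:r drops first: 12 orders
  if 4:t drops first: 4 orders
heap linearizations: 20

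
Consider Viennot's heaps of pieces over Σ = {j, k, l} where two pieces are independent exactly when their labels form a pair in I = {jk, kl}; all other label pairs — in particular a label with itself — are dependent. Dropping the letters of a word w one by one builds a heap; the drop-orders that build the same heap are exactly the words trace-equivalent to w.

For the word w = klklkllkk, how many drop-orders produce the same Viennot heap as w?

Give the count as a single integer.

#0=k has no predecessor
#1=l has no predecessor
#2=k depends on [0:k]
#3=l depends on [1:l]
#4=k depends on [2:k]
#5=l depends on [3:l]
#6=l depends on [5:l]
#7=k depends on [4:k]
#8=k depends on [7:k]
sources: [0:k, 1:l]
N(rest) = Σ N(rest − s) over sources s of rest; N(one piece) = 1:
  size 1 → [6]=1  [8]=1
  size 2 → [5,6]=1  [6,8]=2  [7,8]=1
  size 3 → [3,5,6]=1  [4,7,8]=1  [5,6,8]=3  [6,7,8]=3
  size 4 → [1,3,5,6]=1  [2,4,7,8]=1  [3,5,6,8]=4  [4,6,7,8]=4  [5,6,7,8]=6
  size 5 → [0,2,4,7,8]=1  [1,3,5,6,8]=5  [2,4,6,7,8]=5  [3,5,6,7,8]=10  [4,5,6,7,8]=10
  size 6 → [0,2,4,6,7,8]=6  [1,3,5,6,7,8]=15  [2,4,5,6,7,8]=15  [3,4,5,6,7,8]=20
  size 7 → [0,2,4,5,6,7,8]=21  [1,3,4,5,6,7,8]=35  [2,3,4,5,6,7,8]=35
  first=0(k) contributes 70
  first=1(l) contributes 56
|[w]| = 126

126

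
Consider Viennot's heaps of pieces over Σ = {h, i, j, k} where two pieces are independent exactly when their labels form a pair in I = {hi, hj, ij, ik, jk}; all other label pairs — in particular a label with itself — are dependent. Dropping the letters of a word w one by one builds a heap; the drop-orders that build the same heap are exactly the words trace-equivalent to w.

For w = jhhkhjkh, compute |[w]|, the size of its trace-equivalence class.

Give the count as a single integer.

0(j) covers ∅
1(h) covers ∅
2(h) covers 1:h
3(k) covers 2:h
4(h) covers 3:k
5(j) covers 0:j
6(k) covers 4:h
7(h) covers 6:k
floor of heap: 0:j, 1:h
completions by unplaced set U, small U first (add the entries for U minus each lowest piece of U):
  |U|=1: {5}:1  {7}:1
  |U|=2: {0,5}:1  {5,7}:2  {6,7}:1
  |U|=3: {0,5,7}:3  {4,6,7}:1  {5,6,7}:3
  |U|=4: {0,5,6,7}:6  {3,4,6,7}:1  {4,5,6,7}:4
  |U|=5: {0,4,5,6,7}:10  {2,3,4,6,7}:1  {3,4,5,6,7}:5
  |U|=6: {0,3,4,5,6,7}:15  {1,2,3,4,6,7}:1  {2,3,4,5,6,7}:6
  start at 0(j): 7
  start at 1(h): 21
sum over floor = 28

28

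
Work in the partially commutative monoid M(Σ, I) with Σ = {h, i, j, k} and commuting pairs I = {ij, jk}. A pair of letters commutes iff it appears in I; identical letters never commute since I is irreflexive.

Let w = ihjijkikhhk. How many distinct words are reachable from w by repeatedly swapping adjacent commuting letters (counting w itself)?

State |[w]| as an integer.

15

piece 0:i — minimal
piece 1:h rests on {0:i}
piece 2:j rests on {1:h}
piece 3:i rests on {1:h}
piece 4:j rests on {2:j}
piece 5:k rests on {3:i}
piece 6:i rests on {5:k}
piece 7:k rests on {6:i}
piece 8:h rests on {4:j, 7:k}
piece 9:h rests on {8:h}
piece 10:k rests on {9:h}
minimal pieces: {0:i}
ways to finish when only these pieces remain (= sum over removing one remaining piece with nothing left below it):
  1 left: {10}→1
  2 left: {9,10}→1
  3 left: {8,9,10}→1
  4 left: {4,8,9,10}→1  {7,8,9,10}→1
  5 left: {2,4,8,9,10}→1  {4,7,8,9,10}→2  {6,7,8,9,10}→1
  6 left: {2,4,7,8,9,10}→3  {4,6,7,8,9,10}→3  {5,6,7,8,9,10}→1
  7 left: {2,4,6,7,8,9,10}→6  {3,5,6,7,8,9,10}→1  {4,5,6,7,8,9,10}→4
  8 left: {2,4,5,6,7,8,9,10}→10  {3,4,5,6,7,8,9,10}→5
  9 left: {2,3,4,5,6,7,8,9,10}→15
  placing 0:i first → 15 extensions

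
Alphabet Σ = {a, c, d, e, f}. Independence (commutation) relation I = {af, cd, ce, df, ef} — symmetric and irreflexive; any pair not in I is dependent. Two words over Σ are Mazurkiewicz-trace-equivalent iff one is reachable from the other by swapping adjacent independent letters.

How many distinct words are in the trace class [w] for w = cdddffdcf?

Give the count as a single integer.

drop 0:c onto floor
drop 1:d onto floor
drop 2:d onto {1:d}
drop 3:d onto {2:d}
drop 4:f onto {0:c}
drop 5:f onto {4:f}
drop 6:d onto {3:d}
drop 7:c onto {5:f}
drop 8:f onto {7:c}
ground layer = {0:c, 1:d}
drop-orders for the pieces not yet dropped (sum over which currently-grounded one goes next):
  1 to go: {6} 1  {8} 1
  2 to go: {3,6} 1  {6,8} 2  {7,8} 1
  3 to go: {2,3,6} 1  {3,6,8} 3  {5,7,8} 1  {6,7,8} 3
  4 to go: {1,2,3,6} 1  {2,3,6,8} 4  {3,6,7,8} 6  {4,5,7,8} 1  {5,6,7,8} 4
  5 to go: {0,4,5,7,8} 1  {1,2,3,6,8} 5  {2,3,6,7,8} 10  {3,5,6,7,8} 10  {4,5,6,7,8} 5
  6 to go: {0,4,5,6,7,8} 6  {1,2,3,6,7,8} 15  {2,3,5,6,7,8} 20  {3,4,5,6,7,8} 15
  7 to go: {0,3,4,5,6,7,8} 21  {1,2,3,5,6,7,8} 35  {2,3,4,5,6,7,8} 35
  if 0:c drops first: 70 orders
  if 1:d drops first: 56 orders
heap linearizations: 126

126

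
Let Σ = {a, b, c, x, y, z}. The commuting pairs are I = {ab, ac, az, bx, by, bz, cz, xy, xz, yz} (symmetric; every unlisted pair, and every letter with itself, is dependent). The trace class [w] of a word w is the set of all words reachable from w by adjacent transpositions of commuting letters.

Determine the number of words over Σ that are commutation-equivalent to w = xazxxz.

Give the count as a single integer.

0(x) covers ∅
1(a) covers 0:x
2(z) covers ∅
3(x) covers 1:a
4(x) covers 3:x
5(z) covers 2:z
floor of heap: 0:x, 2:z
completions by unplaced set U, small U first (add the entries for U minus each lowest piece of U):
  |U|=1: {4}:1  {5}:1
  |U|=2: {2,5}:1  {3,4}:1  {4,5}:2
  |U|=3: {1,3,4}:1  {2,4,5}:3  {3,4,5}:3
  |U|=4: {0,1,3,4}:1  {1,3,4,5}:4  {2,3,4,5}:6
  start at 0(x): 10
  start at 2(z): 5
sum over floor = 15

15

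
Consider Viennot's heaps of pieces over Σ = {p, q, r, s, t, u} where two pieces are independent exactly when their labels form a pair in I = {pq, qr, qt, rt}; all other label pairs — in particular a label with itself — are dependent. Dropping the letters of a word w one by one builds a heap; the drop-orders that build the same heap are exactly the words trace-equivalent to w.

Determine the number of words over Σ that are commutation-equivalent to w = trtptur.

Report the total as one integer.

#0=t has no predecessor
#1=r has no predecessor
#2=t depends on [0:t]
#3=p depends on [1:r, 2:t]
#4=t depends on [3:p]
#5=u depends on [4:t]
#6=r depends on [5:u]
sources: [0:t, 1:r]
N(rest) = Σ N(rest − s) over sources s of rest; N(one piece) = 1:
  size 1 → [6]=1
  size 2 → [5,6]=1
  size 3 → [4,5,6]=1
  size 4 → [3,4,5,6]=1
  size 5 → [1,3,4,5,6]=1  [2,3,4,5,6]=1
  first=0(t) contributes 2
  first=1(r) contributes 1
|[w]| = 3

3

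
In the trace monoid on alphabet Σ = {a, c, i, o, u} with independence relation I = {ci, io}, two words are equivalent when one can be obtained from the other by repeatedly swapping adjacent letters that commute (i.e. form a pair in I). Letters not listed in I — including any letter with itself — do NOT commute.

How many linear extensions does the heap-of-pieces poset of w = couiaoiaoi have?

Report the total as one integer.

#0=c has no predecessor
#1=o depends on [0:c]
#2=u depends on [1:o]
#3=i depends on [2:u]
#4=a depends on [3:i]
#5=o depends on [4:a]
#6=i depends on [4:a]
#7=a depends on [5:o, 6:i]
#8=o depends on [7:a]
#9=i depends on [7:a]
sources: [0:c]
N(rest) = Σ N(rest − s) over sources s of rest; N(one piece) = 1:
  size 1 → [8]=1  [9]=1
  size 2 → [8,9]=2
  size 3 → [7,8,9]=2
  size 4 → [5,7,8,9]=2  [6,7,8,9]=2
  size 5 → [5,6,7,8,9]=4
  size 6 → [4,5,6,7,8,9]=4
  size 7 → [3,4,5,6,7,8,9]=4
  size 8 → [2,3,4,5,6,7,8,9]=4
  first=0(c) contributes 4

4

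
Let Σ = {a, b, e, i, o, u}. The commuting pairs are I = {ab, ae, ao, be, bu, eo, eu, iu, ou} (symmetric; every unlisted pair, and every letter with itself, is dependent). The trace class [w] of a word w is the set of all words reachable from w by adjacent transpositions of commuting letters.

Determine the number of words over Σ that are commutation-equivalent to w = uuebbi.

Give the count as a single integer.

piece 0:u — minimal
piece 1:u rests on {0:u}
piece 2:e — minimal
piece 3:b — minimal
piece 4:b rests on {3:b}
piece 5:i rests on {2:e, 4:b}
minimal pieces: {0:u, 2:e, 3:b}
ways to finish when only these pieces remain (= sum over removing one remaining piece with nothing left below it):
  1 left: {1}→1  {5}→1
  2 left: {0,1}→1  {1,5}→2  {2,5}→1  {4,5}→1
  3 left: {0,1,5}→3  {1,2,5}→3  {1,4,5}→3  {2,4,5}→2  {3,4,5}→1
  4 left: {0,1,2,5}→6  {0,1,4,5}→6  {1,2,4,5}→8  {1,3,4,5}→4  {2,3,4,5}→3
  placing 0:u first → 15 extensions
  placing 2:e first → 10 extensions
  placing 3:b first → 20 extensions
total linear extensions = 45

45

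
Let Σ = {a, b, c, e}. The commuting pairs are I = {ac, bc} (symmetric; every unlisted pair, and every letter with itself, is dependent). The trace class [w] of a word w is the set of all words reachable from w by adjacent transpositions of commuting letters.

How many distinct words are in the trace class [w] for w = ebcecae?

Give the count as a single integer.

0(e) covers ∅
1(b) covers 0:e
2(c) covers 0:e
3(e) covers 1:b, 2:c
4(c) covers 3:e
5(a) covers 3:e
6(e) covers 4:c, 5:a
floor of heap: 0:e
completions by unplaced set U, small U first (add the entries for U minus each lowest piece of U):
  |U|=1: {6}:1
  |U|=2: {4,6}:1  {5,6}:1
  |U|=3: {4,5,6}:2
  |U|=4: {3,4,5,6}:2
  |U|=5: {1,3,4,5,6}:2  {2,3,4,5,6}:2
  start at 0(e): 4

4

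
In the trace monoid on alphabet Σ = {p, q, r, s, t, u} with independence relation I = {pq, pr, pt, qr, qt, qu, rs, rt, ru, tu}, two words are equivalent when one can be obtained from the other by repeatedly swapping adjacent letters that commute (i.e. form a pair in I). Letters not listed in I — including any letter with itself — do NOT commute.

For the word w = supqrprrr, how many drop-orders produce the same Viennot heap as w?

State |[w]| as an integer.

#0=s has no predecessor
#1=u depends on [0:s]
#2=p depends on [1:u]
#3=q depends on [0:s]
#4=r has no predecessor
#5=p depends on [2:p]
#6=r depends on [4:r]
#7=r depends on [6:r]
#8=r depends on [7:r]
sources: [0:s, 4:r]
N(rest) = Σ N(rest − s) over sources s of rest; N(one piece) = 1:
  size 1 → [3]=1  [5]=1  [8]=1
  size 2 → [2,5]=1  [3,5]=2  [3,8]=2  [5,8]=2  [7,8]=1
  size 3 → [1,2,5]=1  [2,3,5]=3  [2,5,8]=3  [3,5,8]=6  [3,7,8]=3  [5,7,8]=3  [6,7,8]=1
  size 4 → [1,2,3,5]=4  [1,2,5,8]=4  [2,3,5,8]=12  [2,5,7,8]=6  [3,5,7,8]=12  [3,6,7,8]=4  [4,6,7,8]=1  [5,6,7,8]=4
  size 5 → [0,1,2,3,5]=4  [1,2,3,5,8]=20  [1,2,5,7,8]=10  [2,3,5,7,8]=30  [2,5,6,7,8]=10  [3,4,6,7,8]=5  [3,5,6,7,8]=20  [4,5,6,7,8]=5
  size 6 → [0,1,2,3,5,8]=24  [1,2,3,5,7,8]=60  [1,2,5,6,7,8]=20  [2,3,5,6,7,8]=60  [2,4,5,6,7,8]=15  [3,4,5,6,7,8]=30
  size 7 → [0,1,2,3,5,7,8]=84  [1,2,3,5,6,7,8]=140  [1,2,4,5,6,7,8]=35  [2,3,4,5,6,7,8]=105
  first=0(s) contributes 280
  first=4(r) contributes 224
|[w]| = 504

504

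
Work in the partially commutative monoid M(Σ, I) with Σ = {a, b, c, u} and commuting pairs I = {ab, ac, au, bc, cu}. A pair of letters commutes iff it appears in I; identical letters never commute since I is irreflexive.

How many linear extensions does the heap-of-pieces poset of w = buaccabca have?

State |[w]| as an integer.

#0=b has no predecessor
#1=u depends on [0:b]
#2=a has no predecessor
#3=c has no predecessor
#4=c depends on [3:c]
#5=a depends on [2:a]
#6=b depends on [1:u]
#7=c depends on [4:c]
#8=a depends on [5:a]
sources: [0:b, 2:a, 3:c]
N(rest) = Σ N(rest − s) over sources s of rest; N(one piece) = 1:
  size 1 → [6]=1  [7]=1  [8]=1
  size 2 → [1,6]=1  [4,7]=1  [5,8]=1  [6,7]=2  [6,8]=2  [7,8]=2
  size 3 → [0,1,6]=1  [1,6,7]=3  [1,6,8]=3  [2,5,8]=1  [3,4,7]=1  [4,6,7]=3  [4,7,8]=3  [5,6,8]=3  [5,7,8]=3  [6,7,8]=6
  size 4 → [0,1,6,7]=4  [0,1,6,8]=4  [1,4,6,7]=6  [1,5,6,8]=6  [1,6,7,8]=12  [2,5,6,8]=4  [2,5,7,8]=4  [3,4,6,7]=4  [3,4,7,8]=4  [4,5,7,8]=6  [4,6,7,8]=12  [5,6,7,8]=12
  size 5 → [0,1,4,6,7]=10  [0,1,5,6,8]=10  [0,1,6,7,8]=20  [1,2,5,6,8]=10  [1,3,4,6,7]=10  [1,4,6,7,8]=30  [1,5,6,7,8]=30  [2,4,5,7,8]=10  [2,5,6,7,8]=20  [3,4,5,7,8]=10  [3,4,6,7,8]=20  [4,5,6,7,8]=30
  size 6 → [0,1,2,5,6,8]=20  [0,1,3,4,6,7]=20  [0,1,4,6,7,8]=60  [0,1,5,6,7,8]=60  [1,2,5,6,7,8]=60  [1,3,4,6,7,8]=60  [1,4,5,6,7,8]=90  [2,3,4,5,7,8]=20  [2,4,5,6,7,8]=60  [3,4,5,6,7,8]=60
  size 7 → [0,1,2,5,6,7,8]=140  [0,1,3,4,6,7,8]=140  [0,1,4,5,6,7,8]=210  [1,2,4,5,6,7,8]=210  [1,3,4,5,6,7,8]=210  [2,3,4,5,6,7,8]=140
  first=0(b) contributes 560
  first=2(a) contributes 560
  first=3(c) contributes 560
|[w]| = 1680

1680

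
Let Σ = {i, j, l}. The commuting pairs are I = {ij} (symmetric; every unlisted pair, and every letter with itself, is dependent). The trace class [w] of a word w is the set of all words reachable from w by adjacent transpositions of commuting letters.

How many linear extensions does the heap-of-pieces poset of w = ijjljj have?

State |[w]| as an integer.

3

0(i) covers ∅
1(j) covers ∅
2(j) covers 1:j
3(l) covers 0:i, 2:j
4(j) covers 3:l
5(j) covers 4:j
floor of heap: 0:i, 1:j
completions by unplaced set U, small U first (add the entries for U minus each lowest piece of U):
  |U|=1: {5}:1
  |U|=2: {4,5}:1
  |U|=3: {3,4,5}:1
  |U|=4: {0,3,4,5}:1  {2,3,4,5}:1
  start at 0(i): 1
  start at 1(j): 2
sum over floor = 3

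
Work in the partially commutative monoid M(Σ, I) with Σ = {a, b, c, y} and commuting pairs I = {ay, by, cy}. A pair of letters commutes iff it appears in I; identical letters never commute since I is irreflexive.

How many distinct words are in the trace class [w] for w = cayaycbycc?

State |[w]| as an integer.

drop 0:c onto floor
drop 1:a onto {0:c}
drop 2:y onto floor
drop 3:a onto {1:a}
drop 4:y onto {2:y}
drop 5:c onto {3:a}
drop 6:b onto {5:c}
drop 7:y onto {4:y}
drop 8:c onto {6:b}
drop 9:c onto {8:c}
ground layer = {0:c, 2:y}
drop-orders for the pieces not yet dropped (sum over which currently-grounded one goes next):
  1 to go: {7} 1  {9} 1
  2 to go: {4,7} 1  {7,9} 2  {8,9} 1
  3 to go: {2,4,7} 1  {4,7,9} 3  {6,8,9} 1  {7,8,9} 3
  4 to go: {2,4,7,9} 4  {4,7,8,9} 6  {5,6,8,9} 1  {6,7,8,9} 4
  5 to go: {2,4,7,8,9} 10  {3,5,6,8,9} 1  {4,6,7,8,9} 10  {5,6,7,8,9} 5
  6 to go: {1,3,5,6,8,9} 1  {2,4,6,7,8,9} 20  {3,5,6,7,8,9} 6  {4,5,6,7,8,9} 15
  7 to go: {0,1,3,5,6,8,9} 1  {1,3,5,6,7,8,9} 7  {2,4,5,6,7,8,9} 35  {3,4,5,6,7,8,9} 21
  8 to go: {0,1,3,5,6,7,8,9} 8  {1,3,4,5,6,7,8,9} 28  {2,3,4,5,6,7,8,9} 56
  if 0:c drops first: 84 orders
  if 2:y drops first: 36 orders
heap linearizations: 120

120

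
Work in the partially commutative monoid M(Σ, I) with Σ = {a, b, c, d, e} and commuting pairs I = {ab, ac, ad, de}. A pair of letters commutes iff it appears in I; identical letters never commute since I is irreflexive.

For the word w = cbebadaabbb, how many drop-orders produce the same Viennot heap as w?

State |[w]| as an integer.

56

#0=c has no predecessor
#1=b depends on [0:c]
#2=e depends on [1:b]
#3=b depends on [2:e]
#4=a depends on [2:e]
#5=d depends on [3:b]
#6=a depends on [4:a]
#7=a depends on [6:a]
#8=b depends on [5:d]
#9=b depends on [8:b]
#10=b depends on [9:b]
sources: [0:c]
N(rest) = Σ N(rest − s) over sources s of rest; N(one piece) = 1:
  size 1 → [7]=1  [10]=1
  size 2 → [6,7]=1  [7,10]=2  [9,10]=1
  size 3 → [4,6,7]=1  [6,7,10]=3  [7,9,10]=3  [8,9,10]=1
  size 4 → [4,6,7,10]=4  [5,8,9,10]=1  [6,7,9,10]=6  [7,8,9,10]=4
  size 5 → [3,5,8,9,10]=1  [4,6,7,9,10]=10  [5,7,8,9,10]=5  [6,7,8,9,10]=10
  size 6 → [3,5,7,8,9,10]=6  [4,6,7,8,9,10]=20  [5,6,7,8,9,10]=15
  size 7 → [3,5,6,7,8,9,10]=21  [4,5,6,7,8,9,10]=35
  size 8 → [3,4,5,6,7,8,9,10]=56
  size 9 → [2,3,4,5,6,7,8,9,10]=56
  first=0(c) contributes 56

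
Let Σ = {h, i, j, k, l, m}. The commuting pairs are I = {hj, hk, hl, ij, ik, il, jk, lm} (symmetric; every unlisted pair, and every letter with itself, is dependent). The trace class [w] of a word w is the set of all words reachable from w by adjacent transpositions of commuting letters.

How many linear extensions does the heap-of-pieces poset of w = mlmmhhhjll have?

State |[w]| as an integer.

#0=m has no predecessor
#1=l has no predecessor
#2=m depends on [0:m]
#3=m depends on [2:m]
#4=h depends on [3:m]
#5=h depends on [4:h]
#6=h depends on [5:h]
#7=j depends on [1:l, 3:m]
#8=l depends on [7:j]
#9=l depends on [8:l]
sources: [0:m, 1:l]
N(rest) = Σ N(rest − s) over sources s of rest; N(one piece) = 1:
  size 1 → [6]=1  [9]=1
  size 2 → [5,6]=1  [6,9]=2  [8,9]=1
  size 3 → [4,5,6]=1  [5,6,9]=3  [6,8,9]=3  [7,8,9]=1
  size 4 → [1,7,8,9]=1  [4,5,6,9]=4  [5,6,8,9]=6  [6,7,8,9]=4
  size 5 → [1,6,7,8,9]=5  [4,5,6,8,9]=10  [5,6,7,8,9]=10
  size 6 → [1,5,6,7,8,9]=15  [4,5,6,7,8,9]=20
  size 7 → [1,4,5,6,7,8,9]=35  [3,4,5,6,7,8,9]=20
  size 8 → [1,3,4,5,6,7,8,9]=55  [2,3,4,5,6,7,8,9]=20
  first=0(m) contributes 75
  first=1(l) contributes 20
|[w]| = 95

95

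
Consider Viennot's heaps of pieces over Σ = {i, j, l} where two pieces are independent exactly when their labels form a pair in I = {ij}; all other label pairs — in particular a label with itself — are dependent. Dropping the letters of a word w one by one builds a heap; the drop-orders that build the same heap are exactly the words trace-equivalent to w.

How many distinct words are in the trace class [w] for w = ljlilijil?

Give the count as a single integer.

0(l) covers ∅
1(j) covers 0:l
2(l) covers 1:j
3(i) covers 2:l
4(l) covers 3:i
5(i) covers 4:l
6(j) covers 4:l
7(i) covers 5:i
8(l) covers 6:j, 7:i
floor of heap: 0:l
completions by unplaced set U, small U first (add the entries for U minus each lowest piece of U):
  |U|=1: {8}:1
  |U|=2: {6,8}:1  {7,8}:1
  |U|=3: {5,7,8}:1  {6,7,8}:2
  |U|=4: {5,6,7,8}:3
  |U|=5: {4,5,6,7,8}:3
  |U|=6: {3,4,5,6,7,8}:3
  |U|=7: {2,3,4,5,6,7,8}:3
  start at 0(l): 3

3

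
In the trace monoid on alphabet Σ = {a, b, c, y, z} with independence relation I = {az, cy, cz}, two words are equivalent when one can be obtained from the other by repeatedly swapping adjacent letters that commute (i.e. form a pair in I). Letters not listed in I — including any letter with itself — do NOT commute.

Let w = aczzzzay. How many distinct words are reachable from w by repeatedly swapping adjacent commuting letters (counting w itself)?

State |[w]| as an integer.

35

drop 0:a onto floor
drop 1:c onto {0:a}
drop 2:z onto floor
drop 3:z onto {2:z}
drop 4:z onto {3:z}
drop 5:z onto {4:z}
drop 6:a onto {1:c}
drop 7:y onto {5:z, 6:a}
ground layer = {0:a, 2:z}
drop-orders for the pieces not yet dropped (sum over which currently-grounded one goes next):
  1 to go: {7} 1
  2 to go: {5,7} 1  {6,7} 1
  3 to go: {1,6,7} 1  {4,5,7} 1  {5,6,7} 2
  4 to go: {0,1,6,7} 1  {1,5,6,7} 3  {3,4,5,7} 1  {4,5,6,7} 3
  5 to go: {0,1,5,6,7} 4  {1,4,5,6,7} 6  {2,3,4,5,7} 1  {3,4,5,6,7} 4
  6 to go: {0,1,4,5,6,7} 10  {1,3,4,5,6,7} 10  {2,3,4,5,6,7} 5
  if 0:a drops first: 15 orders
  if 2:z drops first: 20 orders
heap linearizations: 35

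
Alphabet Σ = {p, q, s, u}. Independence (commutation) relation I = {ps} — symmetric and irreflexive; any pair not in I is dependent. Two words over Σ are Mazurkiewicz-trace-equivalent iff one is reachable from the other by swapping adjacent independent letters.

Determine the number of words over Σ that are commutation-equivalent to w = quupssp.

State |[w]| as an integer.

drop 0:q onto floor
drop 1:u onto {0:q}
drop 2:u onto {1:u}
drop 3:p onto {2:u}
drop 4:s onto {2:u}
drop 5:s onto {4:s}
drop 6:p onto {3:p}
ground layer = {0:q}
drop-orders for the pieces not yet dropped (sum over which currently-grounded one goes next):
  1 to go: {5} 1  {6} 1
  2 to go: {3,6} 1  {4,5} 1  {5,6} 2
  3 to go: {3,5,6} 3  {4,5,6} 3
  4 to go: {3,4,5,6} 6
  5 to go: {2,3,4,5,6} 6
  if 0:q drops first: 6 orders

6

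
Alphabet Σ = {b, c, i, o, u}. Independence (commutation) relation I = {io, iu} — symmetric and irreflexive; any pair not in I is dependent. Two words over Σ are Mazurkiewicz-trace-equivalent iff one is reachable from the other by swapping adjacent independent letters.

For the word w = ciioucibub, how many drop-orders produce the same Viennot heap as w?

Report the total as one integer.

0(c) covers ∅
1(i) covers 0:c
2(i) covers 1:i
3(o) covers 0:c
4(u) covers 3:o
5(c) covers 2:i, 4:u
6(i) covers 5:c
7(b) covers 6:i
8(u) covers 7:b
9(b) covers 8:u
floor of heap: 0:c
completions by unplaced set U, small U first (add the entries for U minus each lowest piece of U):
  |U|=1: {9}:1
  |U|=2: {8,9}:1
  |U|=3: {7,8,9}:1
  |U|=4: {6,7,8,9}:1
  |U|=5: {5,6,7,8,9}:1
  |U|=6: {2,5,6,7,8,9}:1  {4,5,6,7,8,9}:1
  |U|=7: {1,2,5,6,7,8,9}:1  {2,4,5,6,7,8,9}:2  {3,4,5,6,7,8,9}:1
  |U|=8: {1,2,4,5,6,7,8,9}:3  {2,3,4,5,6,7,8,9}:3
  start at 0(c): 6

6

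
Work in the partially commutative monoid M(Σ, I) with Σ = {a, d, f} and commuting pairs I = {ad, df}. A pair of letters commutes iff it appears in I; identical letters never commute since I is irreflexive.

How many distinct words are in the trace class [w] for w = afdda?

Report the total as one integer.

10

drop 0:a onto floor
drop 1:f onto {0:a}
drop 2:d onto floor
drop 3:d onto {2:d}
drop 4:a onto {1:f}
ground layer = {0:a, 2:d}
drop-orders for the pieces not yet dropped (sum over which currently-grounded one goes next):
  1 to go: {3} 1  {4} 1
  2 to go: {1,4} 1  {2,3} 1  {3,4} 2
  3 to go: {0,1,4} 1  {1,3,4} 3  {2,3,4} 3
  if 0:a drops first: 6 orders
  if 2:d drops first: 4 orders
heap linearizations: 10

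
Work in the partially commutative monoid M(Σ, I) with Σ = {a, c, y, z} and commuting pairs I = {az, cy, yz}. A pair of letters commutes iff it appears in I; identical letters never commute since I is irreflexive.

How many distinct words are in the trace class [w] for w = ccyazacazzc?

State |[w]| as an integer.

30

drop 0:c onto floor
drop 1:c onto {0:c}
drop 2:y onto floor
drop 3:a onto {1:c, 2:y}
drop 4:z onto {1:c}
drop 5:a onto {3:a}
drop 6:c onto {4:z, 5:a}
drop 7:a onto {6:c}
drop 8:z onto {6:c}
drop 9:z onto {8:z}
drop 10:c onto {7:a, 9:z}
ground layer = {0:c, 2:y}
drop-orders for the pieces not yet dropped (sum over which currently-grounded one goes next):
  1 to go: {10} 1
  2 to go: {7,10} 1  {9,10} 1
  3 to go: {7,9,10} 2  {8,9,10} 1
  4 to go: {7,8,9,10} 3
  5 to go: {6,7,8,9,10} 3
  6 to go: {4,6,7,8,9,10} 3  {5,6,7,8,9,10} 3
  7 to go: {3,5,6,7,8,9,10} 3  {4,5,6,7,8,9,10} 6
  8 to go: {2,3,5,6,7,8,9,10} 3  {3,4,5,6,7,8,9,10} 9
  9 to go: {1,3,4,5,6,7,8,9,10} 9  {2,3,4,5,6,7,8,9,10} 12
  if 0:c drops first: 21 orders
  if 2:y drops first: 9 orders
heap linearizations: 30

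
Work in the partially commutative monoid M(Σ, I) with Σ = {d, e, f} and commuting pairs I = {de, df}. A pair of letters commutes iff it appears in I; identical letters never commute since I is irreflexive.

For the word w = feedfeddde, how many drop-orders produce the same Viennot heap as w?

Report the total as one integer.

210

0(f) covers ∅
1(e) covers 0:f
2(e) covers 1:e
3(d) covers ∅
4(f) covers 2:e
5(e) covers 4:f
6(d) covers 3:d
7(d) covers 6:d
8(d) covers 7:d
9(e) covers 5:e
floor of heap: 0:f, 3:d
completions by unplaced set U, small U first (add the entries for U minus each lowest piece of U):
  |U|=1: {8}:1  {9}:1
  |U|=2: {5,9}:1  {7,8}:1  {8,9}:2
  |U|=3: {4,5,9}:1  {5,8,9}:3  {6,7,8}:1  {7,8,9}:3
  |U|=4: {2,4,5,9}:1  {3,6,7,8}:1  {4,5,8,9}:4  {5,7,8,9}:6  {6,7,8,9}:4
  |U|=5: {1,2,4,5,9}:1  {2,4,5,8,9}:5  {3,6,7,8,9}:5  {4,5,7,8,9}:10  {5,6,7,8,9}:10
  |U|=6: {0,1,2,4,5,9}:1  {1,2,4,5,8,9}:6  {2,4,5,7,8,9}:15  {3,5,6,7,8,9}:15  {4,5,6,7,8,9}:20
  |U|=7: {0,1,2,4,5,8,9}:7  {1,2,4,5,7,8,9}:21  {2,4,5,6,7,8,9}:35  {3,4,5,6,7,8,9}:35
  |U|=8: {0,1,2,4,5,7,8,9}:28  {1,2,4,5,6,7,8,9}:56  {2,3,4,5,6,7,8,9}:70
  start at 0(f): 126
  start at 3(d): 84
sum over floor = 210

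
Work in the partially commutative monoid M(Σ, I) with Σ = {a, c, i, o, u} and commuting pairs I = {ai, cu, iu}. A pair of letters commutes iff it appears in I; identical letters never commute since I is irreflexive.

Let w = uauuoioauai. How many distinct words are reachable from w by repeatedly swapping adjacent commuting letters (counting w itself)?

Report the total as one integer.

4

#0=u has no predecessor
#1=a depends on [0:u]
#2=u depends on [1:a]
#3=u depends on [2:u]
#4=o depends on [3:u]
#5=i depends on [4:o]
#6=o depends on [5:i]
#7=a depends on [6:o]
#8=u depends on [7:a]
#9=a depends on [8:u]
#10=i depends on [6:o]
sources: [0:u]
N(rest) = Σ N(rest − s) over sources s of rest; N(one piece) = 1:
  size 1 → [9]=1  [10]=1
  size 2 → [8,9]=1  [9,10]=2
  size 3 → [7,8,9]=1  [8,9,10]=3
  size 4 → [7,8,9,10]=4
  size 5 → [6,7,8,9,10]=4
  size 6 → [5,6,7,8,9,10]=4
  size 7 → [4,5,6,7,8,9,10]=4
  size 8 → [3,4,5,6,7,8,9,10]=4
  size 9 → [2,3,4,5,6,7,8,9,10]=4
  first=0(u) contributes 4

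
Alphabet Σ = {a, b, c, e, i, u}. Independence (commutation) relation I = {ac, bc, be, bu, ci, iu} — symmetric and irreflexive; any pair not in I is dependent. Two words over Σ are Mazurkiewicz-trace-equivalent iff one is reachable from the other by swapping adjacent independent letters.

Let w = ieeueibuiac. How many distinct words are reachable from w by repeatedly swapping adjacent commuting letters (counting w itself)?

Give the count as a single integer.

14

piece 0:i — minimal
piece 1:e rests on {0:i}
piece 2:e rests on {1:e}
piece 3:u rests on {2:e}
piece 4:e rests on {3:u}
piece 5:i rests on {4:e}
piece 6:b rests on {5:i}
piece 7:u rests on {4:e}
piece 8:i rests on {6:b}
piece 9:a rests on {7:u, 8:i}
piece 10:c rests on {7:u}
minimal pieces: {0:i}
ways to finish when only these pieces remain (= sum over removing one remaining piece with nothing left below it):
  1 left: {9}→1  {10}→1
  2 left: {8,9}→1  {9,10}→2
  3 left: {6,8,9}→1  {7,9,10}→2  {8,9,10}→3
  4 left: {5,6,8,9}→1  {6,8,9,10}→4  {7,8,9,10}→5
  5 left: {5,6,8,9,10}→5  {6,7,8,9,10}→9
  6 left: {5,6,7,8,9,10}→14
  7 left: {4,5,6,7,8,9,10}→14
  8 left: {3,4,5,6,7,8,9,10}→14
  9 left: {2,3,4,5,6,7,8,9,10}→14
  placing 0:i first → 14 extensions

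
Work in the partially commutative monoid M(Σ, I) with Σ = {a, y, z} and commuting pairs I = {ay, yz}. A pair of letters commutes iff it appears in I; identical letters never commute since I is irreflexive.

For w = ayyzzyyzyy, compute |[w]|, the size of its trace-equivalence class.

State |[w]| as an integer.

210

#0=a has no predecessor
#1=y has no predecessor
#2=y depends on [1:y]
#3=z depends on [0:a]
#4=z depends on [3:z]
#5=y depends on [2:y]
#6=y depends on [5:y]
#7=z depends on [4:z]
#8=y depends on [6:y]
#9=y depends on [8:y]
sources: [0:a, 1:y]
N(rest) = Σ N(rest − s) over sources s of rest; N(one piece) = 1:
  size 1 → [7]=1  [9]=1
  size 2 → [4,7]=1  [7,9]=2  [8,9]=1
  size 3 → [3,4,7]=1  [4,7,9]=3  [6,8,9]=1  [7,8,9]=3
  size 4 → [0,3,4,7]=1  [3,4,7,9]=4  [4,7,8,9]=6  [5,6,8,9]=1  [6,7,8,9]=4
  size 5 → [0,3,4,7,9]=5  [2,5,6,8,9]=1  [3,4,7,8,9]=10  [4,6,7,8,9]=10  [5,6,7,8,9]=5
  size 6 → [0,3,4,7,8,9]=15  [1,2,5,6,8,9]=1  [2,5,6,7,8,9]=6  [3,4,6,7,8,9]=20  [4,5,6,7,8,9]=15
  size 7 → [0,3,4,6,7,8,9]=35  [1,2,5,6,7,8,9]=7  [2,4,5,6,7,8,9]=21  [3,4,5,6,7,8,9]=35
  size 8 → [0,3,4,5,6,7,8,9]=70  [1,2,4,5,6,7,8,9]=28  [2,3,4,5,6,7,8,9]=56
  first=0(a) contributes 84
  first=1(y) contributes 126
|[w]| = 210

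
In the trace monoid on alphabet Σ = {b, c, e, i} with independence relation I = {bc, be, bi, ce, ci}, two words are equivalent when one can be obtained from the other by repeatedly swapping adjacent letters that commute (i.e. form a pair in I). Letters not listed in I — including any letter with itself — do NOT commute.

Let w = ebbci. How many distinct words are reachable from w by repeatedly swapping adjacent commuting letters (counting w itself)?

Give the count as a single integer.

0(e) covers ∅
1(b) covers ∅
2(b) covers 1:b
3(c) covers ∅
4(i) covers 0:e
floor of heap: 0:e, 1:b, 3:c
completions by unplaced set U, small U first (add the entries for U minus each lowest piece of U):
  |U|=1: {2}:1  {3}:1  {4}:1
  |U|=2: {0,4}:1  {1,2}:1  {2,3}:2  {2,4}:2  {3,4}:2
  |U|=3: {0,2,4}:3  {0,3,4}:3  {1,2,3}:3  {1,2,4}:3  {2,3,4}:6
  start at 0(e): 12
  start at 1(b): 12
  start at 3(c): 6
sum over floor = 30

30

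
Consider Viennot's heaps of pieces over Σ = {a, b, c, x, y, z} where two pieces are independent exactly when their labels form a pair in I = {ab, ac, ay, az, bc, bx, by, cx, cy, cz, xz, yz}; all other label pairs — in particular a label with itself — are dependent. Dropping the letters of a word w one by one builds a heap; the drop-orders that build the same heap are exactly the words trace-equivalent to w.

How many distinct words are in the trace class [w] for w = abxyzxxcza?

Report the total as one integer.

drop 0:a onto floor
drop 1:b onto floor
drop 2:x onto {0:a}
drop 3:y onto {2:x}
drop 4:z onto {1:b}
drop 5:x onto {3:y}
drop 6:x onto {5:x}
drop 7:c onto floor
drop 8:z onto {4:z}
drop 9:a onto {6:x}
ground layer = {0:a, 1:b, 7:c}
drop-orders for the pieces not yet dropped (sum over which currently-grounded one goes next):
  1 to go: {7} 1  {8} 1  {9} 1
  2 to go: {4,8} 1  {6,9} 1  {7,8} 2  {7,9} 2  {8,9} 2
  3 to go: {1,4,8} 1  {4,7,8} 3  {4,8,9} 3  {5,6,9} 1  {6,7,9} 3  {6,8,9} 3  {7,8,9} 6
  4 to go: {1,4,7,8} 4  {1,4,8,9} 4  {3,5,6,9} 1  {4,6,8,9} 6  {4,7,8,9} 12  {5,6,7,9} 4  {5,6,8,9} 4  {6,7,8,9} 12
  5 to go: {1,4,6,8,9} 10  {1,4,7,8,9} 20  {2,3,5,6,9} 1  {3,5,6,7,9} 5  {3,5,6,8,9} 5  {4,5,6,8,9} 10  {4,6,7,8,9} 30  {5,6,7,8,9} 20
  6 to go: {0,2,3,5,6,9} 1  {1,4,5,6,8,9} 20  {1,4,6,7,8,9} 60  {2,3,5,6,7,9} 6  {2,3,5,6,8,9} 6  {3,4,5,6,8,9} 15  {3,5,6,7,8,9} 30  {4,5,6,7,8,9} 60
  7 to go: {0,2,3,5,6,7,9} 7  {0,2,3,5,6,8,9} 7  {1,3,4,5,6,8,9} 35  {1,4,5,6,7,8,9} 140  {2,3,4,5,6,8,9} 21  {2,3,5,6,7,8,9} 42  {3,4,5,6,7,8,9} 105
  8 to go: {0,2,3,4,5,6,8,9} 28  {0,2,3,5,6,7,8,9} 56  {1,2,3,4,5,6,8,9} 56  {1,3,4,5,6,7,8,9} 280  {2,3,4,5,6,7,8,9} 168
  if 0:a drops first: 504 orders
  if 1:b drops first: 252 orders
  if 7:c drops first: 84 orders
heap linearizations: 840

840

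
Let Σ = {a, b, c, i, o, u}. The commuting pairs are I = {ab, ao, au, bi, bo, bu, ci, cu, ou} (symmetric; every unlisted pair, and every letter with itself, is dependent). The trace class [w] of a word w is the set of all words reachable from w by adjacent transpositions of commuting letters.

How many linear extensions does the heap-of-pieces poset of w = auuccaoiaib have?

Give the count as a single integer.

294

0(a) covers ∅
1(u) covers ∅
2(u) covers 1:u
3(c) covers 0:a
4(c) covers 3:c
5(a) covers 4:c
6(o) covers 4:c
7(i) covers 2:u, 5:a, 6:o
8(a) covers 7:i
9(i) covers 8:a
10(b) covers 4:c
floor of heap: 0:a, 1:u
completions by unplaced set U, small U first (add the entries for U minus each lowest piece of U):
  |U|=1: {9}:1  {10}:1
  |U|=2: {8,9}:1  {9,10}:2
  |U|=3: {7,8,9}:1  {8,9,10}:3
  |U|=4: {2,7,8,9}:1  {5,7,8,9}:1  {6,7,8,9}:1  {7,8,9,10}:4
  |U|=5: {1,2,7,8,9}:1  {2,5,7,8,9}:2  {2,6,7,8,9}:2  {2,7,8,9,10}:5  {5,6,7,8,9}:2  {5,7,8,9,10}:5  {6,7,8,9,10}:5
  |U|=6: {1,2,5,7,8,9}:3  {1,2,6,7,8,9}:3  {1,2,7,8,9,10}:6  {2,5,6,7,8,9}:6  {2,5,7,8,9,10}:12  {2,6,7,8,9,10}:12  {5,6,7,8,9,10}:12
  |U|=7: {1,2,5,6,7,8,9}:12  {1,2,5,7,8,9,10}:21  {1,2,6,7,8,9,10}:21  {2,5,6,7,8,9,10}:42  {4,5,6,7,8,9,10}:12
  |U|=8: {1,2,5,6,7,8,9,10}:96  {2,4,5,6,7,8,9,10}:54  {3,4,5,6,7,8,9,10}:12
  |U|=9: {0,3,4,5,6,7,8,9,10}:12  {1,2,4,5,6,7,8,9,10}:150  {2,3,4,5,6,7,8,9,10}:66
  start at 0(a): 216
  start at 1(u): 78
sum over floor = 294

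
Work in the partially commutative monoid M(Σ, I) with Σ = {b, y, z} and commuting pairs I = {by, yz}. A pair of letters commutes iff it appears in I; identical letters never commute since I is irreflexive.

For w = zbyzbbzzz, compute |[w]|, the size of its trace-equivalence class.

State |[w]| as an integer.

9

piece 0:z — minimal
piece 1:b rests on {0:z}
piece 2:y — minimal
piece 3:z rests on {1:b}
piece 4:b rests on {3:z}
piece 5:b rests on {4:b}
piece 6:z rests on {5:b}
piece 7:z rests on {6:z}
piece 8:z rests on {7:z}
minimal pieces: {0:z, 2:y}
ways to finish when only these pieces remain (= sum over removing one remaining piece with nothing left below it):
  1 left: {2}→1  {8}→1
  2 left: {2,8}→2  {7,8}→1
  3 left: {2,7,8}→3  {6,7,8}→1
  4 left: {2,6,7,8}→4  {5,6,7,8}→1
  5 left: {2,5,6,7,8}→5  {4,5,6,7,8}→1
  6 left: {2,4,5,6,7,8}→6  {3,4,5,6,7,8}→1
  7 left: {1,3,4,5,6,7,8}→1  {2,3,4,5,6,7,8}→7
  placing 0:z first → 8 extensions
  placing 2:y first → 1 extensions
total linear extensions = 9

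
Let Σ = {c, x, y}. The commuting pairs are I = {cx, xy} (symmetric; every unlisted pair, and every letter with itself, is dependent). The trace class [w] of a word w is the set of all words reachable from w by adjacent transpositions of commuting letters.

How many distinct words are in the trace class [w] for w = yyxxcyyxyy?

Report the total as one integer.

120

piece 0:y — minimal
piece 1:y rests on {0:y}
piece 2:x — minimal
piece 3:x rests on {2:x}
piece 4:c rests on {1:y}
piece 5:y rests on {4:c}
piece 6:y rests on {5:y}
piece 7:x rests on {3:x}
piece 8:y rests on {6:y}
piece 9:y rests on {8:y}
minimal pieces: {0:y, 2:x}
ways to finish when only these pieces remain (= sum over removing one remaining piece with nothing left below it):
  1 left: {7}→1  {9}→1
  2 left: {3,7}→1  {7,9}→2  {8,9}→1
  3 left: {2,3,7}→1  {3,7,9}→3  {6,8,9}→1  {7,8,9}→3
  4 left: {2,3,7,9}→4  {3,7,8,9}→6  {5,6,8,9}→1  {6,7,8,9}→4
  5 left: {2,3,7,8,9}→10  {3,6,7,8,9}→10  {4,5,6,8,9}→1  {5,6,7,8,9}→5
  6 left: {1,4,5,6,8,9}→1  {2,3,6,7,8,9}→20  {3,5,6,7,8,9}→15  {4,5,6,7,8,9}→6
  7 left: {0,1,4,5,6,8,9}→1  {1,4,5,6,7,8,9}→7  {2,3,5,6,7,8,9}→35  {3,4,5,6,7,8,9}→21
  8 left: {0,1,4,5,6,7,8,9}→8  {1,3,4,5,6,7,8,9}→28  {2,3,4,5,6,7,8,9}→56
  placing 0:y first → 84 extensions
  placing 2:x first → 36 extensions
total linear extensions = 120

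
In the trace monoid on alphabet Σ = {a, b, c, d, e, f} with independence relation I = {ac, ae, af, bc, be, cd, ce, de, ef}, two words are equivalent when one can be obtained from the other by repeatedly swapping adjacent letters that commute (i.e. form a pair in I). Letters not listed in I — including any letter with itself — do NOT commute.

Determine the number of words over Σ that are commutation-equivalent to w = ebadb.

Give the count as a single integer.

0(e) covers ∅
1(b) covers ∅
2(a) covers 1:b
3(d) covers 2:a
4(b) covers 3:d
floor of heap: 0:e, 1:b
completions by unplaced set U, small U first (add the entries for U minus each lowest piece of U):
  |U|=1: {0}:1  {4}:1
  |U|=2: {0,4}:2  {3,4}:1
  |U|=3: {0,3,4}:3  {2,3,4}:1
  start at 0(e): 1
  start at 1(b): 4
sum over floor = 5

5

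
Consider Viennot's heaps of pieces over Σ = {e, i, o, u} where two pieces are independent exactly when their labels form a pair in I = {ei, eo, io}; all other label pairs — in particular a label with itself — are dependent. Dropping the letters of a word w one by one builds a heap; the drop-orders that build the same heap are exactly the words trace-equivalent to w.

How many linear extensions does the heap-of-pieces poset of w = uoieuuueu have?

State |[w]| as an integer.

drop 0:u onto floor
drop 1:o onto {0:u}
drop 2:i onto {0:u}
drop 3:e onto {0:u}
drop 4:u onto {1:o, 2:i, 3:e}
drop 5:u onto {4:u}
drop 6:u onto {5:u}
drop 7:e onto {6:u}
drop 8:u onto {7:e}
ground layer = {0:u}
drop-orders for the pieces not yet dropped (sum over which currently-grounded one goes next):
  1 to go: {8} 1
  2 to go: {7,8} 1
  3 to go: {6,7,8} 1
  4 to go: {5,6,7,8} 1
  5 to go: {4,5,6,7,8} 1
  6 to go: {1,4,5,6,7,8} 1  {2,4,5,6,7,8} 1  {3,4,5,6,7,8} 1
  7 to go: {1,2,4,5,6,7,8} 2  {1,3,4,5,6,7,8} 2  {2,3,4,5,6,7,8} 2
  if 0:u drops first: 6 orders

6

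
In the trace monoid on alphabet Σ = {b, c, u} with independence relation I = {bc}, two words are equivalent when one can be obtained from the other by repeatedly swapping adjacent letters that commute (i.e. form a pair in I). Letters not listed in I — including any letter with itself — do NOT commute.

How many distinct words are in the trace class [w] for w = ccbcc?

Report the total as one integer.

5

#0=c has no predecessor
#1=c depends on [0:c]
#2=b has no predecessor
#3=c depends on [1:c]
#4=c depends on [3:c]
sources: [0:c, 2:b]
N(rest) = Σ N(rest − s) over sources s of rest; N(one piece) = 1:
  size 1 → [2]=1  [4]=1
  size 2 → [2,4]=2  [3,4]=1
  size 3 → [1,3,4]=1  [2,3,4]=3
  first=0(c) contributes 4
  first=2(b) contributes 1
|[w]| = 5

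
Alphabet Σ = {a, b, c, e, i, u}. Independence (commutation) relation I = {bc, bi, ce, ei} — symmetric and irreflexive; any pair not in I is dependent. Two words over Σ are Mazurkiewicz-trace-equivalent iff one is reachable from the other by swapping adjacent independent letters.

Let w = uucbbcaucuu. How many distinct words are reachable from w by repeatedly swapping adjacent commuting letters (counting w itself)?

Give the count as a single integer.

piece 0:u — minimal
piece 1:u rests on {0:u}
piece 2:c rests on {1:u}
piece 3:b rests on {1:u}
piece 4:b rests on {3:b}
piece 5:c rests on {2:c}
piece 6:a rests on {4:b, 5:c}
piece 7:u rests on {6:a}
piece 8:c rests on {7:u}
piece 9:u rests on {8:c}
piece 10:u rests on {9:u}
minimal pieces: {0:u}
ways to finish when only these pieces remain (= sum over removing one remaining piece with nothing left below it):
  1 left: {10}→1
  2 left: {9,10}→1
  3 left: {8,9,10}→1
  4 left: {7,8,9,10}→1
  5 left: {6,7,8,9,10}→1
  6 left: {4,6,7,8,9,10}→1  {5,6,7,8,9,10}→1
  7 left: {2,5,6,7,8,9,10}→1  {3,4,6,7,8,9,10}→1  {4,5,6,7,8,9,10}→2
  8 left: {2,4,5,6,7,8,9,10}→3  {3,4,5,6,7,8,9,10}→3
  9 left: {2,3,4,5,6,7,8,9,10}→6
  placing 0:u first → 6 extensions

6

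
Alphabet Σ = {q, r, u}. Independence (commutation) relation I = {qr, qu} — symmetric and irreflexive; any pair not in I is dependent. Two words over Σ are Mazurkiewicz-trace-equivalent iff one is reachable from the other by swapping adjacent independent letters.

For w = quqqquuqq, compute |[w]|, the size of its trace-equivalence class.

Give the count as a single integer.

84

drop 0:q onto floor
drop 1:u onto floor
drop 2:q onto {0:q}
drop 3:q onto {2:q}
drop 4:q onto {3:q}
drop 5:u onto {1:u}
drop 6:u onto {5:u}
drop 7:q onto {4:q}
drop 8:q onto {7:q}
ground layer = {0:q, 1:u}
drop-orders for the pieces not yet dropped (sum over which currently-grounded one goes next):
  1 to go: {6} 1  {8} 1
  2 to go: {5,6} 1  {6,8} 2  {7,8} 1
  3 to go: {1,5,6} 1  {4,7,8} 1  {5,6,8} 3  {6,7,8} 3
  4 to go: {1,5,6,8} 4  {3,4,7,8} 1  {4,6,7,8} 4  {5,6,7,8} 6
  5 to go: {1,5,6,7,8} 10  {2,3,4,7,8} 1  {3,4,6,7,8} 5  {4,5,6,7,8} 10
  6 to go: {0,2,3,4,7,8} 1  {1,4,5,6,7,8} 20  {2,3,4,6,7,8} 6  {3,4,5,6,7,8} 15
  7 to go: {0,2,3,4,6,7,8} 7  {1,3,4,5,6,7,8} 35  {2,3,4,5,6,7,8} 21
  if 0:q drops first: 56 orders
  if 1:u drops first: 28 orders
heap linearizations: 84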